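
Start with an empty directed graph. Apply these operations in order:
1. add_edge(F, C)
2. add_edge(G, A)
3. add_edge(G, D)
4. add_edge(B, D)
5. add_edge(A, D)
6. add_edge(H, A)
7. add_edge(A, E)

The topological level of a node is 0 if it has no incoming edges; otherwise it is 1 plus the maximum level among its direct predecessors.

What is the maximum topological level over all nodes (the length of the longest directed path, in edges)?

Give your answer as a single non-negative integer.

Answer: 2

Derivation:
Op 1: add_edge(F, C). Edges now: 1
Op 2: add_edge(G, A). Edges now: 2
Op 3: add_edge(G, D). Edges now: 3
Op 4: add_edge(B, D). Edges now: 4
Op 5: add_edge(A, D). Edges now: 5
Op 6: add_edge(H, A). Edges now: 6
Op 7: add_edge(A, E). Edges now: 7
Compute levels (Kahn BFS):
  sources (in-degree 0): B, F, G, H
  process B: level=0
    B->D: in-degree(D)=2, level(D)>=1
  process F: level=0
    F->C: in-degree(C)=0, level(C)=1, enqueue
  process G: level=0
    G->A: in-degree(A)=1, level(A)>=1
    G->D: in-degree(D)=1, level(D)>=1
  process H: level=0
    H->A: in-degree(A)=0, level(A)=1, enqueue
  process C: level=1
  process A: level=1
    A->D: in-degree(D)=0, level(D)=2, enqueue
    A->E: in-degree(E)=0, level(E)=2, enqueue
  process D: level=2
  process E: level=2
All levels: A:1, B:0, C:1, D:2, E:2, F:0, G:0, H:0
max level = 2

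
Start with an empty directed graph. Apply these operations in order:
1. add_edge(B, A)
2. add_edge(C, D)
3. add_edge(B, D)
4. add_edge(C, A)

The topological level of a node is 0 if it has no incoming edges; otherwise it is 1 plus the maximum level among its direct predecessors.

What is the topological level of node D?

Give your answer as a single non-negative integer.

Op 1: add_edge(B, A). Edges now: 1
Op 2: add_edge(C, D). Edges now: 2
Op 3: add_edge(B, D). Edges now: 3
Op 4: add_edge(C, A). Edges now: 4
Compute levels (Kahn BFS):
  sources (in-degree 0): B, C
  process B: level=0
    B->A: in-degree(A)=1, level(A)>=1
    B->D: in-degree(D)=1, level(D)>=1
  process C: level=0
    C->A: in-degree(A)=0, level(A)=1, enqueue
    C->D: in-degree(D)=0, level(D)=1, enqueue
  process A: level=1
  process D: level=1
All levels: A:1, B:0, C:0, D:1
level(D) = 1

Answer: 1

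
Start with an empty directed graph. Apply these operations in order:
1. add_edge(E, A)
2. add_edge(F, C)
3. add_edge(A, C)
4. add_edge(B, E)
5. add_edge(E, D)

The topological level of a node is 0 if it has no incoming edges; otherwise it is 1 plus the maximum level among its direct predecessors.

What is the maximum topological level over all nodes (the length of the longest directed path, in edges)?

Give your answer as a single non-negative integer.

Op 1: add_edge(E, A). Edges now: 1
Op 2: add_edge(F, C). Edges now: 2
Op 3: add_edge(A, C). Edges now: 3
Op 4: add_edge(B, E). Edges now: 4
Op 5: add_edge(E, D). Edges now: 5
Compute levels (Kahn BFS):
  sources (in-degree 0): B, F
  process B: level=0
    B->E: in-degree(E)=0, level(E)=1, enqueue
  process F: level=0
    F->C: in-degree(C)=1, level(C)>=1
  process E: level=1
    E->A: in-degree(A)=0, level(A)=2, enqueue
    E->D: in-degree(D)=0, level(D)=2, enqueue
  process A: level=2
    A->C: in-degree(C)=0, level(C)=3, enqueue
  process D: level=2
  process C: level=3
All levels: A:2, B:0, C:3, D:2, E:1, F:0
max level = 3

Answer: 3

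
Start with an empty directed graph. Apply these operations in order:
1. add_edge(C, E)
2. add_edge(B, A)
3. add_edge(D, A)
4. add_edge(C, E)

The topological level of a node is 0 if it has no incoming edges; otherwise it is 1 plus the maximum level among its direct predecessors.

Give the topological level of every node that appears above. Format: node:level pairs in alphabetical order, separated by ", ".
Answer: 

Answer: A:1, B:0, C:0, D:0, E:1

Derivation:
Op 1: add_edge(C, E). Edges now: 1
Op 2: add_edge(B, A). Edges now: 2
Op 3: add_edge(D, A). Edges now: 3
Op 4: add_edge(C, E) (duplicate, no change). Edges now: 3
Compute levels (Kahn BFS):
  sources (in-degree 0): B, C, D
  process B: level=0
    B->A: in-degree(A)=1, level(A)>=1
  process C: level=0
    C->E: in-degree(E)=0, level(E)=1, enqueue
  process D: level=0
    D->A: in-degree(A)=0, level(A)=1, enqueue
  process E: level=1
  process A: level=1
All levels: A:1, B:0, C:0, D:0, E:1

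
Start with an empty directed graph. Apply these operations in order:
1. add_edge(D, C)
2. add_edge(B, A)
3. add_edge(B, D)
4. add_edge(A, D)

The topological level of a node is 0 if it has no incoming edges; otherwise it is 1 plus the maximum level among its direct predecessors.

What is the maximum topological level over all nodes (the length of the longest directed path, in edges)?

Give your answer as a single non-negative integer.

Op 1: add_edge(D, C). Edges now: 1
Op 2: add_edge(B, A). Edges now: 2
Op 3: add_edge(B, D). Edges now: 3
Op 4: add_edge(A, D). Edges now: 4
Compute levels (Kahn BFS):
  sources (in-degree 0): B
  process B: level=0
    B->A: in-degree(A)=0, level(A)=1, enqueue
    B->D: in-degree(D)=1, level(D)>=1
  process A: level=1
    A->D: in-degree(D)=0, level(D)=2, enqueue
  process D: level=2
    D->C: in-degree(C)=0, level(C)=3, enqueue
  process C: level=3
All levels: A:1, B:0, C:3, D:2
max level = 3

Answer: 3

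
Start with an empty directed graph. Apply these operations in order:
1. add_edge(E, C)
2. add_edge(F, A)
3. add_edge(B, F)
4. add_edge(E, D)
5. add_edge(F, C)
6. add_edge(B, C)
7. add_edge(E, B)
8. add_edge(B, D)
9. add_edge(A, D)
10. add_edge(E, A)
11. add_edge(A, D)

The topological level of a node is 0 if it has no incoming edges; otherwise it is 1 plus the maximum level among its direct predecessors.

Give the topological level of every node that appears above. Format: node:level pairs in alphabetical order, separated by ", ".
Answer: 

Answer: A:3, B:1, C:3, D:4, E:0, F:2

Derivation:
Op 1: add_edge(E, C). Edges now: 1
Op 2: add_edge(F, A). Edges now: 2
Op 3: add_edge(B, F). Edges now: 3
Op 4: add_edge(E, D). Edges now: 4
Op 5: add_edge(F, C). Edges now: 5
Op 6: add_edge(B, C). Edges now: 6
Op 7: add_edge(E, B). Edges now: 7
Op 8: add_edge(B, D). Edges now: 8
Op 9: add_edge(A, D). Edges now: 9
Op 10: add_edge(E, A). Edges now: 10
Op 11: add_edge(A, D) (duplicate, no change). Edges now: 10
Compute levels (Kahn BFS):
  sources (in-degree 0): E
  process E: level=0
    E->A: in-degree(A)=1, level(A)>=1
    E->B: in-degree(B)=0, level(B)=1, enqueue
    E->C: in-degree(C)=2, level(C)>=1
    E->D: in-degree(D)=2, level(D)>=1
  process B: level=1
    B->C: in-degree(C)=1, level(C)>=2
    B->D: in-degree(D)=1, level(D)>=2
    B->F: in-degree(F)=0, level(F)=2, enqueue
  process F: level=2
    F->A: in-degree(A)=0, level(A)=3, enqueue
    F->C: in-degree(C)=0, level(C)=3, enqueue
  process A: level=3
    A->D: in-degree(D)=0, level(D)=4, enqueue
  process C: level=3
  process D: level=4
All levels: A:3, B:1, C:3, D:4, E:0, F:2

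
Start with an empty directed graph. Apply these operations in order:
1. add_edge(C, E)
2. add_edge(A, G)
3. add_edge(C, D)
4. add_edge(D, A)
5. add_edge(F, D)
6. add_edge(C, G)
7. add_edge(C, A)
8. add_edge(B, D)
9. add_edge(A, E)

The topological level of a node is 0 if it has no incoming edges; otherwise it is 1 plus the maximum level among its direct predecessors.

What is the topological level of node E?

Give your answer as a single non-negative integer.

Answer: 3

Derivation:
Op 1: add_edge(C, E). Edges now: 1
Op 2: add_edge(A, G). Edges now: 2
Op 3: add_edge(C, D). Edges now: 3
Op 4: add_edge(D, A). Edges now: 4
Op 5: add_edge(F, D). Edges now: 5
Op 6: add_edge(C, G). Edges now: 6
Op 7: add_edge(C, A). Edges now: 7
Op 8: add_edge(B, D). Edges now: 8
Op 9: add_edge(A, E). Edges now: 9
Compute levels (Kahn BFS):
  sources (in-degree 0): B, C, F
  process B: level=0
    B->D: in-degree(D)=2, level(D)>=1
  process C: level=0
    C->A: in-degree(A)=1, level(A)>=1
    C->D: in-degree(D)=1, level(D)>=1
    C->E: in-degree(E)=1, level(E)>=1
    C->G: in-degree(G)=1, level(G)>=1
  process F: level=0
    F->D: in-degree(D)=0, level(D)=1, enqueue
  process D: level=1
    D->A: in-degree(A)=0, level(A)=2, enqueue
  process A: level=2
    A->E: in-degree(E)=0, level(E)=3, enqueue
    A->G: in-degree(G)=0, level(G)=3, enqueue
  process E: level=3
  process G: level=3
All levels: A:2, B:0, C:0, D:1, E:3, F:0, G:3
level(E) = 3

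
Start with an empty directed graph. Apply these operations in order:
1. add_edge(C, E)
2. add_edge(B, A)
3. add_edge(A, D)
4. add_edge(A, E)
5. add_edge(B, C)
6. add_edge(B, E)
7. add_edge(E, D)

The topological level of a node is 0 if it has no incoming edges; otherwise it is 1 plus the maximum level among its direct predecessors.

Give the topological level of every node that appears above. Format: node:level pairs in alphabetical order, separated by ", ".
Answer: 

Op 1: add_edge(C, E). Edges now: 1
Op 2: add_edge(B, A). Edges now: 2
Op 3: add_edge(A, D). Edges now: 3
Op 4: add_edge(A, E). Edges now: 4
Op 5: add_edge(B, C). Edges now: 5
Op 6: add_edge(B, E). Edges now: 6
Op 7: add_edge(E, D). Edges now: 7
Compute levels (Kahn BFS):
  sources (in-degree 0): B
  process B: level=0
    B->A: in-degree(A)=0, level(A)=1, enqueue
    B->C: in-degree(C)=0, level(C)=1, enqueue
    B->E: in-degree(E)=2, level(E)>=1
  process A: level=1
    A->D: in-degree(D)=1, level(D)>=2
    A->E: in-degree(E)=1, level(E)>=2
  process C: level=1
    C->E: in-degree(E)=0, level(E)=2, enqueue
  process E: level=2
    E->D: in-degree(D)=0, level(D)=3, enqueue
  process D: level=3
All levels: A:1, B:0, C:1, D:3, E:2

Answer: A:1, B:0, C:1, D:3, E:2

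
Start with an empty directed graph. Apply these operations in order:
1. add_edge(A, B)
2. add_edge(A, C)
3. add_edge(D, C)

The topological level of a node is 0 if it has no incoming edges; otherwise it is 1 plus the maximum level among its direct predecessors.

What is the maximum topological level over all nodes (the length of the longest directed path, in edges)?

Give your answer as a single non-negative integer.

Answer: 1

Derivation:
Op 1: add_edge(A, B). Edges now: 1
Op 2: add_edge(A, C). Edges now: 2
Op 3: add_edge(D, C). Edges now: 3
Compute levels (Kahn BFS):
  sources (in-degree 0): A, D
  process A: level=0
    A->B: in-degree(B)=0, level(B)=1, enqueue
    A->C: in-degree(C)=1, level(C)>=1
  process D: level=0
    D->C: in-degree(C)=0, level(C)=1, enqueue
  process B: level=1
  process C: level=1
All levels: A:0, B:1, C:1, D:0
max level = 1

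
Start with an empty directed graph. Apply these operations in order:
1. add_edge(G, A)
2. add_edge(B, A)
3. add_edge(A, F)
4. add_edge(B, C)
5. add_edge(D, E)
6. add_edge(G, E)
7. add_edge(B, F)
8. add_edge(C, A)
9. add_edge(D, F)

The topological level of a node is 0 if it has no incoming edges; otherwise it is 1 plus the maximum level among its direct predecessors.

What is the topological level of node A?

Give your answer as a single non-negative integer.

Op 1: add_edge(G, A). Edges now: 1
Op 2: add_edge(B, A). Edges now: 2
Op 3: add_edge(A, F). Edges now: 3
Op 4: add_edge(B, C). Edges now: 4
Op 5: add_edge(D, E). Edges now: 5
Op 6: add_edge(G, E). Edges now: 6
Op 7: add_edge(B, F). Edges now: 7
Op 8: add_edge(C, A). Edges now: 8
Op 9: add_edge(D, F). Edges now: 9
Compute levels (Kahn BFS):
  sources (in-degree 0): B, D, G
  process B: level=0
    B->A: in-degree(A)=2, level(A)>=1
    B->C: in-degree(C)=0, level(C)=1, enqueue
    B->F: in-degree(F)=2, level(F)>=1
  process D: level=0
    D->E: in-degree(E)=1, level(E)>=1
    D->F: in-degree(F)=1, level(F)>=1
  process G: level=0
    G->A: in-degree(A)=1, level(A)>=1
    G->E: in-degree(E)=0, level(E)=1, enqueue
  process C: level=1
    C->A: in-degree(A)=0, level(A)=2, enqueue
  process E: level=1
  process A: level=2
    A->F: in-degree(F)=0, level(F)=3, enqueue
  process F: level=3
All levels: A:2, B:0, C:1, D:0, E:1, F:3, G:0
level(A) = 2

Answer: 2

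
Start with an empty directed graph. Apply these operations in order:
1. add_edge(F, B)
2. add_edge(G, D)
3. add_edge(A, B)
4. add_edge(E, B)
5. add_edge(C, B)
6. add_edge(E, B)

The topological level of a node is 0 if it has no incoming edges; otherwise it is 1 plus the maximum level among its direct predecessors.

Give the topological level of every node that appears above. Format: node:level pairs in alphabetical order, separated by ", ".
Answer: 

Op 1: add_edge(F, B). Edges now: 1
Op 2: add_edge(G, D). Edges now: 2
Op 3: add_edge(A, B). Edges now: 3
Op 4: add_edge(E, B). Edges now: 4
Op 5: add_edge(C, B). Edges now: 5
Op 6: add_edge(E, B) (duplicate, no change). Edges now: 5
Compute levels (Kahn BFS):
  sources (in-degree 0): A, C, E, F, G
  process A: level=0
    A->B: in-degree(B)=3, level(B)>=1
  process C: level=0
    C->B: in-degree(B)=2, level(B)>=1
  process E: level=0
    E->B: in-degree(B)=1, level(B)>=1
  process F: level=0
    F->B: in-degree(B)=0, level(B)=1, enqueue
  process G: level=0
    G->D: in-degree(D)=0, level(D)=1, enqueue
  process B: level=1
  process D: level=1
All levels: A:0, B:1, C:0, D:1, E:0, F:0, G:0

Answer: A:0, B:1, C:0, D:1, E:0, F:0, G:0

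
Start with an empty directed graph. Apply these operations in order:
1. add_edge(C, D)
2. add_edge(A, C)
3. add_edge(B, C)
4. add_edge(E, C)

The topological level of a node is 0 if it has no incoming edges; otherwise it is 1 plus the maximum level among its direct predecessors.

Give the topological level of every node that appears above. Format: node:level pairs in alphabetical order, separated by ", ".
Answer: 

Op 1: add_edge(C, D). Edges now: 1
Op 2: add_edge(A, C). Edges now: 2
Op 3: add_edge(B, C). Edges now: 3
Op 4: add_edge(E, C). Edges now: 4
Compute levels (Kahn BFS):
  sources (in-degree 0): A, B, E
  process A: level=0
    A->C: in-degree(C)=2, level(C)>=1
  process B: level=0
    B->C: in-degree(C)=1, level(C)>=1
  process E: level=0
    E->C: in-degree(C)=0, level(C)=1, enqueue
  process C: level=1
    C->D: in-degree(D)=0, level(D)=2, enqueue
  process D: level=2
All levels: A:0, B:0, C:1, D:2, E:0

Answer: A:0, B:0, C:1, D:2, E:0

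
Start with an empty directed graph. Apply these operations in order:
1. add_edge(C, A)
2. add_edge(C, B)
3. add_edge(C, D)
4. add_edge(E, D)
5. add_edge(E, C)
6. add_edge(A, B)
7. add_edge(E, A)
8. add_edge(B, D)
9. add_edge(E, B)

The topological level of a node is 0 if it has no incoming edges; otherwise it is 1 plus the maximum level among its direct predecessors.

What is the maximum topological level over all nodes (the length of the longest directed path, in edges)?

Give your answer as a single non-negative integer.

Answer: 4

Derivation:
Op 1: add_edge(C, A). Edges now: 1
Op 2: add_edge(C, B). Edges now: 2
Op 3: add_edge(C, D). Edges now: 3
Op 4: add_edge(E, D). Edges now: 4
Op 5: add_edge(E, C). Edges now: 5
Op 6: add_edge(A, B). Edges now: 6
Op 7: add_edge(E, A). Edges now: 7
Op 8: add_edge(B, D). Edges now: 8
Op 9: add_edge(E, B). Edges now: 9
Compute levels (Kahn BFS):
  sources (in-degree 0): E
  process E: level=0
    E->A: in-degree(A)=1, level(A)>=1
    E->B: in-degree(B)=2, level(B)>=1
    E->C: in-degree(C)=0, level(C)=1, enqueue
    E->D: in-degree(D)=2, level(D)>=1
  process C: level=1
    C->A: in-degree(A)=0, level(A)=2, enqueue
    C->B: in-degree(B)=1, level(B)>=2
    C->D: in-degree(D)=1, level(D)>=2
  process A: level=2
    A->B: in-degree(B)=0, level(B)=3, enqueue
  process B: level=3
    B->D: in-degree(D)=0, level(D)=4, enqueue
  process D: level=4
All levels: A:2, B:3, C:1, D:4, E:0
max level = 4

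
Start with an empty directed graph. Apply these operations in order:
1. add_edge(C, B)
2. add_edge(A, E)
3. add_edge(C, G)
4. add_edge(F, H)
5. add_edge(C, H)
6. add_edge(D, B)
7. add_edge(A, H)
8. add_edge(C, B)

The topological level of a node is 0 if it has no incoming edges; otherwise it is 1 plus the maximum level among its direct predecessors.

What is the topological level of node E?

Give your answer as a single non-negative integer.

Answer: 1

Derivation:
Op 1: add_edge(C, B). Edges now: 1
Op 2: add_edge(A, E). Edges now: 2
Op 3: add_edge(C, G). Edges now: 3
Op 4: add_edge(F, H). Edges now: 4
Op 5: add_edge(C, H). Edges now: 5
Op 6: add_edge(D, B). Edges now: 6
Op 7: add_edge(A, H). Edges now: 7
Op 8: add_edge(C, B) (duplicate, no change). Edges now: 7
Compute levels (Kahn BFS):
  sources (in-degree 0): A, C, D, F
  process A: level=0
    A->E: in-degree(E)=0, level(E)=1, enqueue
    A->H: in-degree(H)=2, level(H)>=1
  process C: level=0
    C->B: in-degree(B)=1, level(B)>=1
    C->G: in-degree(G)=0, level(G)=1, enqueue
    C->H: in-degree(H)=1, level(H)>=1
  process D: level=0
    D->B: in-degree(B)=0, level(B)=1, enqueue
  process F: level=0
    F->H: in-degree(H)=0, level(H)=1, enqueue
  process E: level=1
  process G: level=1
  process B: level=1
  process H: level=1
All levels: A:0, B:1, C:0, D:0, E:1, F:0, G:1, H:1
level(E) = 1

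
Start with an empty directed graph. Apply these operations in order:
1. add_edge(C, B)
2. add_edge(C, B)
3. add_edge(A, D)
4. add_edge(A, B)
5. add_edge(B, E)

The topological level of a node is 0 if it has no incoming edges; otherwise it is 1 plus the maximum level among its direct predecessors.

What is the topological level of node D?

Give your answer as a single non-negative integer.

Op 1: add_edge(C, B). Edges now: 1
Op 2: add_edge(C, B) (duplicate, no change). Edges now: 1
Op 3: add_edge(A, D). Edges now: 2
Op 4: add_edge(A, B). Edges now: 3
Op 5: add_edge(B, E). Edges now: 4
Compute levels (Kahn BFS):
  sources (in-degree 0): A, C
  process A: level=0
    A->B: in-degree(B)=1, level(B)>=1
    A->D: in-degree(D)=0, level(D)=1, enqueue
  process C: level=0
    C->B: in-degree(B)=0, level(B)=1, enqueue
  process D: level=1
  process B: level=1
    B->E: in-degree(E)=0, level(E)=2, enqueue
  process E: level=2
All levels: A:0, B:1, C:0, D:1, E:2
level(D) = 1

Answer: 1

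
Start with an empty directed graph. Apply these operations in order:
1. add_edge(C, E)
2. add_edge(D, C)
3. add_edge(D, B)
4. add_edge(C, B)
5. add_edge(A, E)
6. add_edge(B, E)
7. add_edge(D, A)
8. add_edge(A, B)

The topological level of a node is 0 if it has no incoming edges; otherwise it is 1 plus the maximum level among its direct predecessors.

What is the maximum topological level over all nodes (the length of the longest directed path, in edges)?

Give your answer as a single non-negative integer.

Op 1: add_edge(C, E). Edges now: 1
Op 2: add_edge(D, C). Edges now: 2
Op 3: add_edge(D, B). Edges now: 3
Op 4: add_edge(C, B). Edges now: 4
Op 5: add_edge(A, E). Edges now: 5
Op 6: add_edge(B, E). Edges now: 6
Op 7: add_edge(D, A). Edges now: 7
Op 8: add_edge(A, B). Edges now: 8
Compute levels (Kahn BFS):
  sources (in-degree 0): D
  process D: level=0
    D->A: in-degree(A)=0, level(A)=1, enqueue
    D->B: in-degree(B)=2, level(B)>=1
    D->C: in-degree(C)=0, level(C)=1, enqueue
  process A: level=1
    A->B: in-degree(B)=1, level(B)>=2
    A->E: in-degree(E)=2, level(E)>=2
  process C: level=1
    C->B: in-degree(B)=0, level(B)=2, enqueue
    C->E: in-degree(E)=1, level(E)>=2
  process B: level=2
    B->E: in-degree(E)=0, level(E)=3, enqueue
  process E: level=3
All levels: A:1, B:2, C:1, D:0, E:3
max level = 3

Answer: 3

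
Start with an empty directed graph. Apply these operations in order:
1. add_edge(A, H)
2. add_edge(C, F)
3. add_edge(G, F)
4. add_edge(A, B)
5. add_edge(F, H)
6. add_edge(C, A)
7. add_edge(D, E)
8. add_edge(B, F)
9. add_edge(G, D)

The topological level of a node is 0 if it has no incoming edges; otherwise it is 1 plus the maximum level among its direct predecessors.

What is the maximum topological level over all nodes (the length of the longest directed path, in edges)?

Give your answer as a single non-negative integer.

Op 1: add_edge(A, H). Edges now: 1
Op 2: add_edge(C, F). Edges now: 2
Op 3: add_edge(G, F). Edges now: 3
Op 4: add_edge(A, B). Edges now: 4
Op 5: add_edge(F, H). Edges now: 5
Op 6: add_edge(C, A). Edges now: 6
Op 7: add_edge(D, E). Edges now: 7
Op 8: add_edge(B, F). Edges now: 8
Op 9: add_edge(G, D). Edges now: 9
Compute levels (Kahn BFS):
  sources (in-degree 0): C, G
  process C: level=0
    C->A: in-degree(A)=0, level(A)=1, enqueue
    C->F: in-degree(F)=2, level(F)>=1
  process G: level=0
    G->D: in-degree(D)=0, level(D)=1, enqueue
    G->F: in-degree(F)=1, level(F)>=1
  process A: level=1
    A->B: in-degree(B)=0, level(B)=2, enqueue
    A->H: in-degree(H)=1, level(H)>=2
  process D: level=1
    D->E: in-degree(E)=0, level(E)=2, enqueue
  process B: level=2
    B->F: in-degree(F)=0, level(F)=3, enqueue
  process E: level=2
  process F: level=3
    F->H: in-degree(H)=0, level(H)=4, enqueue
  process H: level=4
All levels: A:1, B:2, C:0, D:1, E:2, F:3, G:0, H:4
max level = 4

Answer: 4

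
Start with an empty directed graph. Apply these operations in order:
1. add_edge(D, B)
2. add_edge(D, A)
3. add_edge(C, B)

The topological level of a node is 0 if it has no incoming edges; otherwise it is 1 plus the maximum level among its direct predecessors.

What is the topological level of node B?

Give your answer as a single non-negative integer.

Answer: 1

Derivation:
Op 1: add_edge(D, B). Edges now: 1
Op 2: add_edge(D, A). Edges now: 2
Op 3: add_edge(C, B). Edges now: 3
Compute levels (Kahn BFS):
  sources (in-degree 0): C, D
  process C: level=0
    C->B: in-degree(B)=1, level(B)>=1
  process D: level=0
    D->A: in-degree(A)=0, level(A)=1, enqueue
    D->B: in-degree(B)=0, level(B)=1, enqueue
  process A: level=1
  process B: level=1
All levels: A:1, B:1, C:0, D:0
level(B) = 1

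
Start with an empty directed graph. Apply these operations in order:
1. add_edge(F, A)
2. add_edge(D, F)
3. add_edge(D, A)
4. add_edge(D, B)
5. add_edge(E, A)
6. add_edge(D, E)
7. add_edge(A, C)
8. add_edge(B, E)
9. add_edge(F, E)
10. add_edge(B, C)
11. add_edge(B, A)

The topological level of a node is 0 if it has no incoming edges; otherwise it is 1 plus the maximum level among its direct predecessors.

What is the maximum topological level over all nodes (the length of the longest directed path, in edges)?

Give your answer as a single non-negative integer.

Answer: 4

Derivation:
Op 1: add_edge(F, A). Edges now: 1
Op 2: add_edge(D, F). Edges now: 2
Op 3: add_edge(D, A). Edges now: 3
Op 4: add_edge(D, B). Edges now: 4
Op 5: add_edge(E, A). Edges now: 5
Op 6: add_edge(D, E). Edges now: 6
Op 7: add_edge(A, C). Edges now: 7
Op 8: add_edge(B, E). Edges now: 8
Op 9: add_edge(F, E). Edges now: 9
Op 10: add_edge(B, C). Edges now: 10
Op 11: add_edge(B, A). Edges now: 11
Compute levels (Kahn BFS):
  sources (in-degree 0): D
  process D: level=0
    D->A: in-degree(A)=3, level(A)>=1
    D->B: in-degree(B)=0, level(B)=1, enqueue
    D->E: in-degree(E)=2, level(E)>=1
    D->F: in-degree(F)=0, level(F)=1, enqueue
  process B: level=1
    B->A: in-degree(A)=2, level(A)>=2
    B->C: in-degree(C)=1, level(C)>=2
    B->E: in-degree(E)=1, level(E)>=2
  process F: level=1
    F->A: in-degree(A)=1, level(A)>=2
    F->E: in-degree(E)=0, level(E)=2, enqueue
  process E: level=2
    E->A: in-degree(A)=0, level(A)=3, enqueue
  process A: level=3
    A->C: in-degree(C)=0, level(C)=4, enqueue
  process C: level=4
All levels: A:3, B:1, C:4, D:0, E:2, F:1
max level = 4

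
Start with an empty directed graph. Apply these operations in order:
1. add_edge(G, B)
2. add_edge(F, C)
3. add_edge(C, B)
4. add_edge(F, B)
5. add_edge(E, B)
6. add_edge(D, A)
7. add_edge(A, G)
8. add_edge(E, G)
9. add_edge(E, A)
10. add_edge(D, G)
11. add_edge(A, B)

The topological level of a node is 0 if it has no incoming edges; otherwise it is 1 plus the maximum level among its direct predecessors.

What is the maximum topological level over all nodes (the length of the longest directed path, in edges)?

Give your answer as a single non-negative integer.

Op 1: add_edge(G, B). Edges now: 1
Op 2: add_edge(F, C). Edges now: 2
Op 3: add_edge(C, B). Edges now: 3
Op 4: add_edge(F, B). Edges now: 4
Op 5: add_edge(E, B). Edges now: 5
Op 6: add_edge(D, A). Edges now: 6
Op 7: add_edge(A, G). Edges now: 7
Op 8: add_edge(E, G). Edges now: 8
Op 9: add_edge(E, A). Edges now: 9
Op 10: add_edge(D, G). Edges now: 10
Op 11: add_edge(A, B). Edges now: 11
Compute levels (Kahn BFS):
  sources (in-degree 0): D, E, F
  process D: level=0
    D->A: in-degree(A)=1, level(A)>=1
    D->G: in-degree(G)=2, level(G)>=1
  process E: level=0
    E->A: in-degree(A)=0, level(A)=1, enqueue
    E->B: in-degree(B)=4, level(B)>=1
    E->G: in-degree(G)=1, level(G)>=1
  process F: level=0
    F->B: in-degree(B)=3, level(B)>=1
    F->C: in-degree(C)=0, level(C)=1, enqueue
  process A: level=1
    A->B: in-degree(B)=2, level(B)>=2
    A->G: in-degree(G)=0, level(G)=2, enqueue
  process C: level=1
    C->B: in-degree(B)=1, level(B)>=2
  process G: level=2
    G->B: in-degree(B)=0, level(B)=3, enqueue
  process B: level=3
All levels: A:1, B:3, C:1, D:0, E:0, F:0, G:2
max level = 3

Answer: 3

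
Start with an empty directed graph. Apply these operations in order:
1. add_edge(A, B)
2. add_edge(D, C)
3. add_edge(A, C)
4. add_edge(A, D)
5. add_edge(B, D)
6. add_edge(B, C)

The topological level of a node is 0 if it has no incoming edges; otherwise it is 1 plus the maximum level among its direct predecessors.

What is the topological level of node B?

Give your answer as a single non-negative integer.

Op 1: add_edge(A, B). Edges now: 1
Op 2: add_edge(D, C). Edges now: 2
Op 3: add_edge(A, C). Edges now: 3
Op 4: add_edge(A, D). Edges now: 4
Op 5: add_edge(B, D). Edges now: 5
Op 6: add_edge(B, C). Edges now: 6
Compute levels (Kahn BFS):
  sources (in-degree 0): A
  process A: level=0
    A->B: in-degree(B)=0, level(B)=1, enqueue
    A->C: in-degree(C)=2, level(C)>=1
    A->D: in-degree(D)=1, level(D)>=1
  process B: level=1
    B->C: in-degree(C)=1, level(C)>=2
    B->D: in-degree(D)=0, level(D)=2, enqueue
  process D: level=2
    D->C: in-degree(C)=0, level(C)=3, enqueue
  process C: level=3
All levels: A:0, B:1, C:3, D:2
level(B) = 1

Answer: 1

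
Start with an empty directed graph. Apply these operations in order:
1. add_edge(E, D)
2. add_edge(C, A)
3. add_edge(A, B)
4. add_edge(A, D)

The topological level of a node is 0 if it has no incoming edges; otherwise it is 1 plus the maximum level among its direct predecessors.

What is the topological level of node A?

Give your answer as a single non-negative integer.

Op 1: add_edge(E, D). Edges now: 1
Op 2: add_edge(C, A). Edges now: 2
Op 3: add_edge(A, B). Edges now: 3
Op 4: add_edge(A, D). Edges now: 4
Compute levels (Kahn BFS):
  sources (in-degree 0): C, E
  process C: level=0
    C->A: in-degree(A)=0, level(A)=1, enqueue
  process E: level=0
    E->D: in-degree(D)=1, level(D)>=1
  process A: level=1
    A->B: in-degree(B)=0, level(B)=2, enqueue
    A->D: in-degree(D)=0, level(D)=2, enqueue
  process B: level=2
  process D: level=2
All levels: A:1, B:2, C:0, D:2, E:0
level(A) = 1

Answer: 1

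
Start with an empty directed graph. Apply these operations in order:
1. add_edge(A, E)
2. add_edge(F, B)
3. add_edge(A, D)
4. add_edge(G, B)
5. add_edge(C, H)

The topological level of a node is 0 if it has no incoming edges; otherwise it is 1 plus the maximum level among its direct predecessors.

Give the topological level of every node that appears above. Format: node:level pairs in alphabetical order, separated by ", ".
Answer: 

Op 1: add_edge(A, E). Edges now: 1
Op 2: add_edge(F, B). Edges now: 2
Op 3: add_edge(A, D). Edges now: 3
Op 4: add_edge(G, B). Edges now: 4
Op 5: add_edge(C, H). Edges now: 5
Compute levels (Kahn BFS):
  sources (in-degree 0): A, C, F, G
  process A: level=0
    A->D: in-degree(D)=0, level(D)=1, enqueue
    A->E: in-degree(E)=0, level(E)=1, enqueue
  process C: level=0
    C->H: in-degree(H)=0, level(H)=1, enqueue
  process F: level=0
    F->B: in-degree(B)=1, level(B)>=1
  process G: level=0
    G->B: in-degree(B)=0, level(B)=1, enqueue
  process D: level=1
  process E: level=1
  process H: level=1
  process B: level=1
All levels: A:0, B:1, C:0, D:1, E:1, F:0, G:0, H:1

Answer: A:0, B:1, C:0, D:1, E:1, F:0, G:0, H:1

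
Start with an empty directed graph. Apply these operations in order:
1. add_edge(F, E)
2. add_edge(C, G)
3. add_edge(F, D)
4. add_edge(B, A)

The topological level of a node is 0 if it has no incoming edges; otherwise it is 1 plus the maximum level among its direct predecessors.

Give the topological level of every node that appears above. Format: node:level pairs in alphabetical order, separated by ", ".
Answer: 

Op 1: add_edge(F, E). Edges now: 1
Op 2: add_edge(C, G). Edges now: 2
Op 3: add_edge(F, D). Edges now: 3
Op 4: add_edge(B, A). Edges now: 4
Compute levels (Kahn BFS):
  sources (in-degree 0): B, C, F
  process B: level=0
    B->A: in-degree(A)=0, level(A)=1, enqueue
  process C: level=0
    C->G: in-degree(G)=0, level(G)=1, enqueue
  process F: level=0
    F->D: in-degree(D)=0, level(D)=1, enqueue
    F->E: in-degree(E)=0, level(E)=1, enqueue
  process A: level=1
  process G: level=1
  process D: level=1
  process E: level=1
All levels: A:1, B:0, C:0, D:1, E:1, F:0, G:1

Answer: A:1, B:0, C:0, D:1, E:1, F:0, G:1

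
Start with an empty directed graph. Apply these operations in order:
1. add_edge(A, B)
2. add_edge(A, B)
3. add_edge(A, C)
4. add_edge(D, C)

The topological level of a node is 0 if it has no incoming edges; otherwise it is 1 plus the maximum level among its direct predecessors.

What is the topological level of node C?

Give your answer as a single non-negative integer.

Op 1: add_edge(A, B). Edges now: 1
Op 2: add_edge(A, B) (duplicate, no change). Edges now: 1
Op 3: add_edge(A, C). Edges now: 2
Op 4: add_edge(D, C). Edges now: 3
Compute levels (Kahn BFS):
  sources (in-degree 0): A, D
  process A: level=0
    A->B: in-degree(B)=0, level(B)=1, enqueue
    A->C: in-degree(C)=1, level(C)>=1
  process D: level=0
    D->C: in-degree(C)=0, level(C)=1, enqueue
  process B: level=1
  process C: level=1
All levels: A:0, B:1, C:1, D:0
level(C) = 1

Answer: 1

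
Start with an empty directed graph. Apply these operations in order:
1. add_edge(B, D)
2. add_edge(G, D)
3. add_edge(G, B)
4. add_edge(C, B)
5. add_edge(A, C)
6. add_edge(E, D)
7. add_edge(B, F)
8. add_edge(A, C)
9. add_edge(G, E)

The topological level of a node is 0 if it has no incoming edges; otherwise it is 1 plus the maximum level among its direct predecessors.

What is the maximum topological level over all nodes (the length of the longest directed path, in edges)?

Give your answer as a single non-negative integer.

Op 1: add_edge(B, D). Edges now: 1
Op 2: add_edge(G, D). Edges now: 2
Op 3: add_edge(G, B). Edges now: 3
Op 4: add_edge(C, B). Edges now: 4
Op 5: add_edge(A, C). Edges now: 5
Op 6: add_edge(E, D). Edges now: 6
Op 7: add_edge(B, F). Edges now: 7
Op 8: add_edge(A, C) (duplicate, no change). Edges now: 7
Op 9: add_edge(G, E). Edges now: 8
Compute levels (Kahn BFS):
  sources (in-degree 0): A, G
  process A: level=0
    A->C: in-degree(C)=0, level(C)=1, enqueue
  process G: level=0
    G->B: in-degree(B)=1, level(B)>=1
    G->D: in-degree(D)=2, level(D)>=1
    G->E: in-degree(E)=0, level(E)=1, enqueue
  process C: level=1
    C->B: in-degree(B)=0, level(B)=2, enqueue
  process E: level=1
    E->D: in-degree(D)=1, level(D)>=2
  process B: level=2
    B->D: in-degree(D)=0, level(D)=3, enqueue
    B->F: in-degree(F)=0, level(F)=3, enqueue
  process D: level=3
  process F: level=3
All levels: A:0, B:2, C:1, D:3, E:1, F:3, G:0
max level = 3

Answer: 3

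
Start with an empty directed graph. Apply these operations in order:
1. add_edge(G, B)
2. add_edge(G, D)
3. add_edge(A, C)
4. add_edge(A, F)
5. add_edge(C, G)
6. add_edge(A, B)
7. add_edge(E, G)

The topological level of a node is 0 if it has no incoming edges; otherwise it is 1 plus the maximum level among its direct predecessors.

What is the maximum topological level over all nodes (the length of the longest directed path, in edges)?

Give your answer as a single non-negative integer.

Op 1: add_edge(G, B). Edges now: 1
Op 2: add_edge(G, D). Edges now: 2
Op 3: add_edge(A, C). Edges now: 3
Op 4: add_edge(A, F). Edges now: 4
Op 5: add_edge(C, G). Edges now: 5
Op 6: add_edge(A, B). Edges now: 6
Op 7: add_edge(E, G). Edges now: 7
Compute levels (Kahn BFS):
  sources (in-degree 0): A, E
  process A: level=0
    A->B: in-degree(B)=1, level(B)>=1
    A->C: in-degree(C)=0, level(C)=1, enqueue
    A->F: in-degree(F)=0, level(F)=1, enqueue
  process E: level=0
    E->G: in-degree(G)=1, level(G)>=1
  process C: level=1
    C->G: in-degree(G)=0, level(G)=2, enqueue
  process F: level=1
  process G: level=2
    G->B: in-degree(B)=0, level(B)=3, enqueue
    G->D: in-degree(D)=0, level(D)=3, enqueue
  process B: level=3
  process D: level=3
All levels: A:0, B:3, C:1, D:3, E:0, F:1, G:2
max level = 3

Answer: 3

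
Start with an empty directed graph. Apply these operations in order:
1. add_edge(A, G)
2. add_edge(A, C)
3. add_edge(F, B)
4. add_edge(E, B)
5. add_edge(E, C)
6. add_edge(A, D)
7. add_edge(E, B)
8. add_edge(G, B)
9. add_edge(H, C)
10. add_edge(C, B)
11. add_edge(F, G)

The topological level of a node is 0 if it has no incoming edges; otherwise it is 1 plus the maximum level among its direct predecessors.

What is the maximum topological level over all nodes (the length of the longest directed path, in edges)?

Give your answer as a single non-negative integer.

Op 1: add_edge(A, G). Edges now: 1
Op 2: add_edge(A, C). Edges now: 2
Op 3: add_edge(F, B). Edges now: 3
Op 4: add_edge(E, B). Edges now: 4
Op 5: add_edge(E, C). Edges now: 5
Op 6: add_edge(A, D). Edges now: 6
Op 7: add_edge(E, B) (duplicate, no change). Edges now: 6
Op 8: add_edge(G, B). Edges now: 7
Op 9: add_edge(H, C). Edges now: 8
Op 10: add_edge(C, B). Edges now: 9
Op 11: add_edge(F, G). Edges now: 10
Compute levels (Kahn BFS):
  sources (in-degree 0): A, E, F, H
  process A: level=0
    A->C: in-degree(C)=2, level(C)>=1
    A->D: in-degree(D)=0, level(D)=1, enqueue
    A->G: in-degree(G)=1, level(G)>=1
  process E: level=0
    E->B: in-degree(B)=3, level(B)>=1
    E->C: in-degree(C)=1, level(C)>=1
  process F: level=0
    F->B: in-degree(B)=2, level(B)>=1
    F->G: in-degree(G)=0, level(G)=1, enqueue
  process H: level=0
    H->C: in-degree(C)=0, level(C)=1, enqueue
  process D: level=1
  process G: level=1
    G->B: in-degree(B)=1, level(B)>=2
  process C: level=1
    C->B: in-degree(B)=0, level(B)=2, enqueue
  process B: level=2
All levels: A:0, B:2, C:1, D:1, E:0, F:0, G:1, H:0
max level = 2

Answer: 2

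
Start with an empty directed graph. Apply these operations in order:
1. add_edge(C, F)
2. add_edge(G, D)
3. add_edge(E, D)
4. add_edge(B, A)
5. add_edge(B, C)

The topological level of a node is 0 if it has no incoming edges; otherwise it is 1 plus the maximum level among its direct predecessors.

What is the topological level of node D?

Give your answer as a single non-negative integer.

Op 1: add_edge(C, F). Edges now: 1
Op 2: add_edge(G, D). Edges now: 2
Op 3: add_edge(E, D). Edges now: 3
Op 4: add_edge(B, A). Edges now: 4
Op 5: add_edge(B, C). Edges now: 5
Compute levels (Kahn BFS):
  sources (in-degree 0): B, E, G
  process B: level=0
    B->A: in-degree(A)=0, level(A)=1, enqueue
    B->C: in-degree(C)=0, level(C)=1, enqueue
  process E: level=0
    E->D: in-degree(D)=1, level(D)>=1
  process G: level=0
    G->D: in-degree(D)=0, level(D)=1, enqueue
  process A: level=1
  process C: level=1
    C->F: in-degree(F)=0, level(F)=2, enqueue
  process D: level=1
  process F: level=2
All levels: A:1, B:0, C:1, D:1, E:0, F:2, G:0
level(D) = 1

Answer: 1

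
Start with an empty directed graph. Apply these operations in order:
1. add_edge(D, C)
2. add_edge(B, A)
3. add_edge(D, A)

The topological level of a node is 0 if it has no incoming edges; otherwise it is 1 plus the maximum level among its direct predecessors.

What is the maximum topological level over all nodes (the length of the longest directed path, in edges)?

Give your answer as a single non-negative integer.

Answer: 1

Derivation:
Op 1: add_edge(D, C). Edges now: 1
Op 2: add_edge(B, A). Edges now: 2
Op 3: add_edge(D, A). Edges now: 3
Compute levels (Kahn BFS):
  sources (in-degree 0): B, D
  process B: level=0
    B->A: in-degree(A)=1, level(A)>=1
  process D: level=0
    D->A: in-degree(A)=0, level(A)=1, enqueue
    D->C: in-degree(C)=0, level(C)=1, enqueue
  process A: level=1
  process C: level=1
All levels: A:1, B:0, C:1, D:0
max level = 1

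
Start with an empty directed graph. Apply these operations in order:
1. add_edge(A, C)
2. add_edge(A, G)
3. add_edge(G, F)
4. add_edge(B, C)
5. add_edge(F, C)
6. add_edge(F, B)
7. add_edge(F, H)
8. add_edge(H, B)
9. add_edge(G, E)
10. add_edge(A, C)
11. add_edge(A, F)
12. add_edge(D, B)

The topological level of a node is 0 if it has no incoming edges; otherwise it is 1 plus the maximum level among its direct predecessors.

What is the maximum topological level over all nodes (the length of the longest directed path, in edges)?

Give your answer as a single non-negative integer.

Answer: 5

Derivation:
Op 1: add_edge(A, C). Edges now: 1
Op 2: add_edge(A, G). Edges now: 2
Op 3: add_edge(G, F). Edges now: 3
Op 4: add_edge(B, C). Edges now: 4
Op 5: add_edge(F, C). Edges now: 5
Op 6: add_edge(F, B). Edges now: 6
Op 7: add_edge(F, H). Edges now: 7
Op 8: add_edge(H, B). Edges now: 8
Op 9: add_edge(G, E). Edges now: 9
Op 10: add_edge(A, C) (duplicate, no change). Edges now: 9
Op 11: add_edge(A, F). Edges now: 10
Op 12: add_edge(D, B). Edges now: 11
Compute levels (Kahn BFS):
  sources (in-degree 0): A, D
  process A: level=0
    A->C: in-degree(C)=2, level(C)>=1
    A->F: in-degree(F)=1, level(F)>=1
    A->G: in-degree(G)=0, level(G)=1, enqueue
  process D: level=0
    D->B: in-degree(B)=2, level(B)>=1
  process G: level=1
    G->E: in-degree(E)=0, level(E)=2, enqueue
    G->F: in-degree(F)=0, level(F)=2, enqueue
  process E: level=2
  process F: level=2
    F->B: in-degree(B)=1, level(B)>=3
    F->C: in-degree(C)=1, level(C)>=3
    F->H: in-degree(H)=0, level(H)=3, enqueue
  process H: level=3
    H->B: in-degree(B)=0, level(B)=4, enqueue
  process B: level=4
    B->C: in-degree(C)=0, level(C)=5, enqueue
  process C: level=5
All levels: A:0, B:4, C:5, D:0, E:2, F:2, G:1, H:3
max level = 5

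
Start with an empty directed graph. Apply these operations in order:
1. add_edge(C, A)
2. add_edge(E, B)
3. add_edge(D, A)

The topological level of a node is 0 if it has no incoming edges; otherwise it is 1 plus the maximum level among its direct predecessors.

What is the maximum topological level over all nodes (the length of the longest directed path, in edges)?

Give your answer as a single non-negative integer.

Op 1: add_edge(C, A). Edges now: 1
Op 2: add_edge(E, B). Edges now: 2
Op 3: add_edge(D, A). Edges now: 3
Compute levels (Kahn BFS):
  sources (in-degree 0): C, D, E
  process C: level=0
    C->A: in-degree(A)=1, level(A)>=1
  process D: level=0
    D->A: in-degree(A)=0, level(A)=1, enqueue
  process E: level=0
    E->B: in-degree(B)=0, level(B)=1, enqueue
  process A: level=1
  process B: level=1
All levels: A:1, B:1, C:0, D:0, E:0
max level = 1

Answer: 1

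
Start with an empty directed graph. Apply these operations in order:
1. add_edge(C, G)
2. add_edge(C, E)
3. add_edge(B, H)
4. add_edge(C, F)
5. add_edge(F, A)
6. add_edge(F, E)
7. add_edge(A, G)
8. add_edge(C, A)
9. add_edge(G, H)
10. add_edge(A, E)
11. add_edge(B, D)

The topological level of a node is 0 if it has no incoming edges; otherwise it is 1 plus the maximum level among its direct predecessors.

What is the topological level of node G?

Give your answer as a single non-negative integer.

Op 1: add_edge(C, G). Edges now: 1
Op 2: add_edge(C, E). Edges now: 2
Op 3: add_edge(B, H). Edges now: 3
Op 4: add_edge(C, F). Edges now: 4
Op 5: add_edge(F, A). Edges now: 5
Op 6: add_edge(F, E). Edges now: 6
Op 7: add_edge(A, G). Edges now: 7
Op 8: add_edge(C, A). Edges now: 8
Op 9: add_edge(G, H). Edges now: 9
Op 10: add_edge(A, E). Edges now: 10
Op 11: add_edge(B, D). Edges now: 11
Compute levels (Kahn BFS):
  sources (in-degree 0): B, C
  process B: level=0
    B->D: in-degree(D)=0, level(D)=1, enqueue
    B->H: in-degree(H)=1, level(H)>=1
  process C: level=0
    C->A: in-degree(A)=1, level(A)>=1
    C->E: in-degree(E)=2, level(E)>=1
    C->F: in-degree(F)=0, level(F)=1, enqueue
    C->G: in-degree(G)=1, level(G)>=1
  process D: level=1
  process F: level=1
    F->A: in-degree(A)=0, level(A)=2, enqueue
    F->E: in-degree(E)=1, level(E)>=2
  process A: level=2
    A->E: in-degree(E)=0, level(E)=3, enqueue
    A->G: in-degree(G)=0, level(G)=3, enqueue
  process E: level=3
  process G: level=3
    G->H: in-degree(H)=0, level(H)=4, enqueue
  process H: level=4
All levels: A:2, B:0, C:0, D:1, E:3, F:1, G:3, H:4
level(G) = 3

Answer: 3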